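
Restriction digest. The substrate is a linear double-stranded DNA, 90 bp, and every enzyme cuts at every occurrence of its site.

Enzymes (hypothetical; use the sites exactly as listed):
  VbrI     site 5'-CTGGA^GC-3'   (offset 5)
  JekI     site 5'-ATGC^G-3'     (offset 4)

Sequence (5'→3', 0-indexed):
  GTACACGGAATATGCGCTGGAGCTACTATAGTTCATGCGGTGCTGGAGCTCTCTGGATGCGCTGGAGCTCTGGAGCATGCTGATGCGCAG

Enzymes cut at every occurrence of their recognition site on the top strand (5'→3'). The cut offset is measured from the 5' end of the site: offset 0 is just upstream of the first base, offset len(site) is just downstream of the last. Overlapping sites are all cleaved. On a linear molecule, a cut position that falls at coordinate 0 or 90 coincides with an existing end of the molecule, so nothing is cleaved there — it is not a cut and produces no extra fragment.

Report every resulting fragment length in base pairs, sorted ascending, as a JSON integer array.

Per-enzyme occurrences:
  VbrI (CTGGAGC, off=5): starts [16, 42, 61, 69] → cuts [21, 47, 66, 74]
  JekI (ATGCG, off=4): starts [11, 34, 56, 82] → cuts [15, 38, 60, 86]

All cut coordinates (distinct, sorted): [15, 21, 38, 47, 60, 66, 74, 86]

Fragments:
  [0,15): 15 bp
  [15,21): 6 bp
  [21,38): 17 bp
  [38,47): 9 bp
  [47,60): 13 bp
  [60,66): 6 bp
  [66,74): 8 bp
  [74,86): 12 bp
  [86,90): 4 bp

[4,6,6,8,9,12,13,15,17]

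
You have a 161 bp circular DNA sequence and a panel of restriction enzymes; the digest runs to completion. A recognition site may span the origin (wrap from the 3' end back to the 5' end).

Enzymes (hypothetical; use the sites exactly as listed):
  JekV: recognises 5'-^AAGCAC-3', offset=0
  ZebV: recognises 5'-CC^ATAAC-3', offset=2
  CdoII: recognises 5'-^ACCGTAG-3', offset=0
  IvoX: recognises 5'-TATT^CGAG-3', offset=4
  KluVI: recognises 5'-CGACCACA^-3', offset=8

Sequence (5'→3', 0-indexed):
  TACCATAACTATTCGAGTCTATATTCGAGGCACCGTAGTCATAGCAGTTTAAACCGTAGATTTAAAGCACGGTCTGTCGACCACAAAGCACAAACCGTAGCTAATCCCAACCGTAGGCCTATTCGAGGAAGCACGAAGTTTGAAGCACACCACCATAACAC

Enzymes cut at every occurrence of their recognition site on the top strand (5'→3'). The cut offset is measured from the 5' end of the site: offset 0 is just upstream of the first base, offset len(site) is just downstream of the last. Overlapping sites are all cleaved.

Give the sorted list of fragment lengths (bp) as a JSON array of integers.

Site scan:
  JekV AAGCAC/0: at [64, 85, 128, 142] ⇒ [64, 85, 128, 142]
  ZebV CCATAAC/2: at [2, 152] ⇒ [4, 154]
  CdoII ACCGTAG/0: at [31, 52, 93, 109] ⇒ [31, 52, 93, 109]
  IvoX TATTCGAG/4: at [9, 21, 119] ⇒ [13, 25, 123]
  KluVI CGACCACA/8: at [77] ⇒ [85]

All cut coordinates (distinct, sorted): [4, 13, 25, 31, 52, 64, 85, 93, 109, 123, 128, 142, 154]

Fragment lengths:
  4→13: 9 bp
  13→25: 12 bp
  25→31: 6 bp
  31→52: 21 bp
  52→64: 12 bp
  64→85: 21 bp
  85→93: 8 bp
  93→109: 16 bp
  109→123: 14 bp
  123→128: 5 bp
  128→142: 14 bp
  142→154: 12 bp
  154→4 (wrap): 161-154+4 = 11 bp

[5,6,8,9,11,12,12,12,14,14,16,21,21]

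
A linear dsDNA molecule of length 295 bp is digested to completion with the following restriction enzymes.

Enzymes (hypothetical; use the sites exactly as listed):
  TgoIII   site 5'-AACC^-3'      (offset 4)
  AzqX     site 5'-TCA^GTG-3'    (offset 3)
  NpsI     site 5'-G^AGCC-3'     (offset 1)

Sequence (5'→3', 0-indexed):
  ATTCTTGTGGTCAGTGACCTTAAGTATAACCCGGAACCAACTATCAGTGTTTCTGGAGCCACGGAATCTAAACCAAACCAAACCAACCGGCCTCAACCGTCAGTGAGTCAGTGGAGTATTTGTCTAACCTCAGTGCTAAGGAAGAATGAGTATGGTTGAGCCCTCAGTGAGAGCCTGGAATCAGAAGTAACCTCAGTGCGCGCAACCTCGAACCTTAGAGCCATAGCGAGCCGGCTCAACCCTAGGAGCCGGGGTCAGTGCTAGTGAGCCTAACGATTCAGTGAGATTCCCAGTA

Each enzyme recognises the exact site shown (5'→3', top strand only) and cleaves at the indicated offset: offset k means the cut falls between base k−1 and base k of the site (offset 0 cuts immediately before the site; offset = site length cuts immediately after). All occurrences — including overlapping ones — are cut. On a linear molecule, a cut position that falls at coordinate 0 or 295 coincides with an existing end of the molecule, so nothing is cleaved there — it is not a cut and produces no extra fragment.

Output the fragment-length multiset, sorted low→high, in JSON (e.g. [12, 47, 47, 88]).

[3,3,4,4,4,5,5,5,5,7,7,8,8,8,9,10,10,10,11,12,13,13,14,15,18,18,19,21,26]

Site scan:
  TgoIII (AACC, off=4): starts [27, 34, 70, 75, 80, 84, 94, 125, 188, 203, 210, 237] → cuts [31, 38, 74, 79, 84, 88, 98, 129, 192, 207, 214, 241]
  AzqX (TCAGTG, off=3): starts [10, 43, 99, 107, 129, 163, 192, 254, 277] → cuts [13, 46, 102, 110, 132, 166, 195, 257, 280]
  NpsI (GAGCC, off=1): starts [55, 157, 170, 217, 227, 245, 265] → cuts [56, 158, 171, 218, 228, 246, 266]

Pooled cuts: [13, 31, 38, 46, 56, 74, 79, 84, 88, 98, 102, 110, 129, 132, 158, 166, 171, 192, 195, 207, 214, 218, 228, 241, 246, 257, 266, 280]

Fragment lengths:
  [0,13): 13 bp
  [13,31): 18 bp
  [31,38): 7 bp
  [38,46): 8 bp
  [46,56): 10 bp
  [56,74): 18 bp
  [74,79): 5 bp
  [79,84): 5 bp
  [84,88): 4 bp
  [88,98): 10 bp
  [98,102): 4 bp
  [102,110): 8 bp
  [110,129): 19 bp
  [129,132): 3 bp
  [132,158): 26 bp
  [158,166): 8 bp
  [166,171): 5 bp
  [171,192): 21 bp
  [192,195): 3 bp
  [195,207): 12 bp
  [207,214): 7 bp
  [214,218): 4 bp
  [218,228): 10 bp
  [228,241): 13 bp
  [241,246): 5 bp
  [246,257): 11 bp
  [257,266): 9 bp
  [266,280): 14 bp
  [280,295): 15 bp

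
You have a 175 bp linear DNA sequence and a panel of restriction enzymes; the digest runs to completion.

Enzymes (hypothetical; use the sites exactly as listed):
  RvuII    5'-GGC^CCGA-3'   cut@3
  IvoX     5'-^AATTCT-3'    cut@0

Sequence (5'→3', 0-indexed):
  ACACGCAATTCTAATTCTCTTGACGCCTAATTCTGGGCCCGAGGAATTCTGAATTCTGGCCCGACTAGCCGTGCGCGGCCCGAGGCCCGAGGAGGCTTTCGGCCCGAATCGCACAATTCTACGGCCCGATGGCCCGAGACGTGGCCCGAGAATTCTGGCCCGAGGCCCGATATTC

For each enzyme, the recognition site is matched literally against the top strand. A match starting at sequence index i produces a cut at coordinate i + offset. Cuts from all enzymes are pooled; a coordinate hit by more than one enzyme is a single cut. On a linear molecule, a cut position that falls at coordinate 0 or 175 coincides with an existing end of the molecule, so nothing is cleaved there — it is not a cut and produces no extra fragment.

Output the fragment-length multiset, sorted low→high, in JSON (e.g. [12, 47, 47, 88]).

[5,6,6,6,7,7,7,8,9,9,9,10,11,11,12,16,17,19]

Scan for sites:
  RvuII (GGCCCGA, off=3): starts [35, 57, 76, 83, 100, 122, 130, 142, 156, 163] → cuts [38, 60, 79, 86, 103, 125, 133, 145, 159, 166]
  IvoX (AATTCT, off=0): starts [6, 12, 28, 44, 51, 114, 150] → cuts [6, 12, 28, 44, 51, 114, 150]

All cut coordinates (distinct, sorted): [6, 12, 28, 38, 44, 51, 60, 79, 86, 103, 114, 125, 133, 145, 150, 159, 166]

Fragments:
  [0,6): 6 bp
  [6,12): 6 bp
  [12,28): 16 bp
  [28,38): 10 bp
  [38,44): 6 bp
  [44,51): 7 bp
  [51,60): 9 bp
  [60,79): 19 bp
  [79,86): 7 bp
  [86,103): 17 bp
  [103,114): 11 bp
  [114,125): 11 bp
  [125,133): 8 bp
  [133,145): 12 bp
  [145,150): 5 bp
  [150,159): 9 bp
  [159,166): 7 bp
  [166,175): 9 bp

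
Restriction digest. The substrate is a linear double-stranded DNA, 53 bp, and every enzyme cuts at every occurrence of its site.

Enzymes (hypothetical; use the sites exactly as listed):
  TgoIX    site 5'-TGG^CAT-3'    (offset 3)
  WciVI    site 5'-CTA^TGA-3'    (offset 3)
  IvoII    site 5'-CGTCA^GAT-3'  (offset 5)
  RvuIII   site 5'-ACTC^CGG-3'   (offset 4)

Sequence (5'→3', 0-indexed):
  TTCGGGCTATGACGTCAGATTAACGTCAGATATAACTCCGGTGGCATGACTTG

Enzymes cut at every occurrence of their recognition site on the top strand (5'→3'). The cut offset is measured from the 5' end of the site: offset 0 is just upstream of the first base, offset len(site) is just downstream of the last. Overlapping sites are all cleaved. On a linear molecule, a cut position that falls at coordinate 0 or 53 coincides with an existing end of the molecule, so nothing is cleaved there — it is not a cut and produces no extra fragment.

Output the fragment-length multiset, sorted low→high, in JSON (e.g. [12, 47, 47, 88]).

[6,8,9,9,10,11]

Per-enzyme occurrences:
  TgoIX (TGGCAT, off=3): starts [41] → cuts [44]
  WciVI (CTATGA, off=3): starts [6] → cuts [9]
  IvoII (CGTCAGAT, off=5): starts [12, 23] → cuts [17, 28]
  RvuIII (ACTCCGG, off=4): starts [34] → cuts [38]

Pooled cuts: [9, 17, 28, 38, 44]

Fragment lengths:
  [0,9): 9 bp
  [9,17): 8 bp
  [17,28): 11 bp
  [28,38): 10 bp
  [38,44): 6 bp
  [44,53): 9 bp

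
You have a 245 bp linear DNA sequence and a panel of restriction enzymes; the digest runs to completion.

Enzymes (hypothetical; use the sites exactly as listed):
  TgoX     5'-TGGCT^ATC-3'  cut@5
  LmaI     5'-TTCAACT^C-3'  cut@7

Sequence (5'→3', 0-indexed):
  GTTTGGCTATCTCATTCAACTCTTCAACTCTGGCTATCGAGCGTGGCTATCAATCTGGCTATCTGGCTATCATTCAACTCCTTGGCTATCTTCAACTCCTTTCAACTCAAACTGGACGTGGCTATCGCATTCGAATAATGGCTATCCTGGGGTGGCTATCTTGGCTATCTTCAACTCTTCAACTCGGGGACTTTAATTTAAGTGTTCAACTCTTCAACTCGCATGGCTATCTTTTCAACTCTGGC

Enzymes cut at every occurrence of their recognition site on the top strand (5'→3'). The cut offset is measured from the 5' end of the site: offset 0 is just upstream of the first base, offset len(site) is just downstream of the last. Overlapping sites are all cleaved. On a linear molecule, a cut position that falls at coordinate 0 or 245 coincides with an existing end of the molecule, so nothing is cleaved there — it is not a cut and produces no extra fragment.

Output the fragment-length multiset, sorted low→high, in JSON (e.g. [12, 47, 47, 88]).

Scan for sites:
  TgoX TGGCTATC/5: at [3, 30, 43, 55, 63, 82, 118, 138, 152, 161, 223] ⇒ [8, 35, 48, 60, 68, 87, 123, 143, 157, 166, 228]
  LmaI TTCAACTC/7: at [14, 22, 72, 90, 100, 169, 177, 204, 212, 233] ⇒ [21, 29, 79, 97, 107, 176, 184, 211, 219, 240]

Pooled cuts: [8, 21, 29, 35, 48, 60, 68, 79, 87, 97, 107, 123, 143, 157, 166, 176, 184, 211, 219, 228, 240]

Fragments:
  [0,8): 8 bp
  [8,21): 13 bp
  [21,29): 8 bp
  [29,35): 6 bp
  [35,48): 13 bp
  [48,60): 12 bp
  [60,68): 8 bp
  [68,79): 11 bp
  [79,87): 8 bp
  [87,97): 10 bp
  [97,107): 10 bp
  [107,123): 16 bp
  [123,143): 20 bp
  [143,157): 14 bp
  [157,166): 9 bp
  [166,176): 10 bp
  [176,184): 8 bp
  [184,211): 27 bp
  [211,219): 8 bp
  [219,228): 9 bp
  [228,240): 12 bp
  [240,245): 5 bp

[5,6,8,8,8,8,8,8,9,9,10,10,10,11,12,12,13,13,14,16,20,27]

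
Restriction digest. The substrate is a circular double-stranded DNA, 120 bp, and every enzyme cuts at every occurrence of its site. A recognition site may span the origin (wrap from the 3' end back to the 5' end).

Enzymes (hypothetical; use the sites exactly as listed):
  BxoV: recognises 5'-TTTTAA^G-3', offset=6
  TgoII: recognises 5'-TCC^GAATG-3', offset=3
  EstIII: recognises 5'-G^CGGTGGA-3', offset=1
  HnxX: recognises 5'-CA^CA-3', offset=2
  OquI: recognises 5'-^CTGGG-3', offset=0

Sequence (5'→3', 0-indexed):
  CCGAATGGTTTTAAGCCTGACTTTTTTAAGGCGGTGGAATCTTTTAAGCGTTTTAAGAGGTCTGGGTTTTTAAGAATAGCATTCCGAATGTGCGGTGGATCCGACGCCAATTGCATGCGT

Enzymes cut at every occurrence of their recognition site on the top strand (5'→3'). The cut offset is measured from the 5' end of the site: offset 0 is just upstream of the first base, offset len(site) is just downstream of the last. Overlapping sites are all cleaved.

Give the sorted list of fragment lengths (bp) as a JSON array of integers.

[2,5,7,9,12,12,12,15,16,30]

Per-enzyme occurrences:
  BxoV (TTTTAAG, off=6): starts [8, 23, 41, 50, 67] → cuts [14, 29, 47, 56, 73]
  TgoII (TCCGAATG, off=3): starts [82, 119] → cuts [2, 85]
  EstIII (GCGGTGGA, off=1): starts [30, 91] → cuts [31, 92]
  HnxX (CACA, off=2): no sites
  OquI (CTGGG, off=0): starts [61] → cuts [61]

All cut coordinates (distinct, sorted): [2, 14, 29, 31, 47, 56, 61, 73, 85, 92]

Fragment lengths:
  2→14: 12 bp
  14→29: 15 bp
  29→31: 2 bp
  31→47: 16 bp
  47→56: 9 bp
  56→61: 5 bp
  61→73: 12 bp
  73→85: 12 bp
  85→92: 7 bp
  92→2 (wrap): 120-92+2 = 30 bp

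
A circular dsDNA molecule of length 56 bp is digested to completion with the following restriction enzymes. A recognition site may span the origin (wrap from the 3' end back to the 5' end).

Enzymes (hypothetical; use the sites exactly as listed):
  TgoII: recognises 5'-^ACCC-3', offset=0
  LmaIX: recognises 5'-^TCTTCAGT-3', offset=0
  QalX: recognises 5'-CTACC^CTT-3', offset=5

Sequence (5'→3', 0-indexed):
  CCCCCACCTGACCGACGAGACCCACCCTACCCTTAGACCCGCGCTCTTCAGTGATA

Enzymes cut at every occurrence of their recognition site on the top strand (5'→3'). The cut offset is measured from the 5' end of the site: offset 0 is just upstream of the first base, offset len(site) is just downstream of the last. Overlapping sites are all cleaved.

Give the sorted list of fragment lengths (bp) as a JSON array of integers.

[3,4,5,5,8,11,20]

Per-enzyme occurrences:
  TgoII ACCC/0: at [19, 23, 28, 36, 55] ⇒ [19, 23, 28, 36, 55]
  LmaIX TCTTCAGT/0: at [44] ⇒ [44]
  QalX CTACCCTT/5: at [26] ⇒ [31]

All cut coordinates (distinct, sorted): [19, 23, 28, 31, 36, 44, 55]

Fragment lengths:
  19→23: 4 bp
  23→28: 5 bp
  28→31: 3 bp
  31→36: 5 bp
  36→44: 8 bp
  44→55: 11 bp
  55→19 (wrap): 56-55+19 = 20 bp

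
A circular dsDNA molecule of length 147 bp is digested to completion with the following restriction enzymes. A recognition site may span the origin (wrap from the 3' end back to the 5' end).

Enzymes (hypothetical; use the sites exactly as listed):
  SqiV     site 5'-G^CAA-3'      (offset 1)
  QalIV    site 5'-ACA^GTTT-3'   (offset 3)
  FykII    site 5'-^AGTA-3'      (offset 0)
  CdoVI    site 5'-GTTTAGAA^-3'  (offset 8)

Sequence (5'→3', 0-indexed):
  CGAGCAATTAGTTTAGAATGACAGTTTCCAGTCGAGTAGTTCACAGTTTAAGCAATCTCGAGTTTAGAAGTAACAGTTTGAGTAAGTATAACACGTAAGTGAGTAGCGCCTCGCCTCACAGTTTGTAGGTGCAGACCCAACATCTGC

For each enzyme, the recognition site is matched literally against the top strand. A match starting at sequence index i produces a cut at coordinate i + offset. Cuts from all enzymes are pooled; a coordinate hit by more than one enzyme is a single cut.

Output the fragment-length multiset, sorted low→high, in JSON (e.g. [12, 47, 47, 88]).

[1,4,5,5,6,7,11,11,14,16,17,19,31]

Per-enzyme occurrences:
  SqiV GCAA/1: at [3, 51] ⇒ [4, 52]
  QalIV ACAGTTT/3: at [20, 42, 72, 117] ⇒ [23, 45, 75, 120]
  FykII AGTA/0: at [34, 68, 80, 84, 101] ⇒ [34, 68, 80, 84, 101]
  CdoVI GTTTAGAA/8: at [10, 61] ⇒ [18, 69]

All cut coordinates (distinct, sorted): [4, 18, 23, 34, 45, 52, 68, 69, 75, 80, 84, 101, 120]

Fragment lengths:
  4→18: 14 bp
  18→23: 5 bp
  23→34: 11 bp
  34→45: 11 bp
  45→52: 7 bp
  52→68: 16 bp
  68→69: 1 bp
  69→75: 6 bp
  75→80: 5 bp
  80→84: 4 bp
  84→101: 17 bp
  101→120: 19 bp
  120→4 (wrap): 147-120+4 = 31 bp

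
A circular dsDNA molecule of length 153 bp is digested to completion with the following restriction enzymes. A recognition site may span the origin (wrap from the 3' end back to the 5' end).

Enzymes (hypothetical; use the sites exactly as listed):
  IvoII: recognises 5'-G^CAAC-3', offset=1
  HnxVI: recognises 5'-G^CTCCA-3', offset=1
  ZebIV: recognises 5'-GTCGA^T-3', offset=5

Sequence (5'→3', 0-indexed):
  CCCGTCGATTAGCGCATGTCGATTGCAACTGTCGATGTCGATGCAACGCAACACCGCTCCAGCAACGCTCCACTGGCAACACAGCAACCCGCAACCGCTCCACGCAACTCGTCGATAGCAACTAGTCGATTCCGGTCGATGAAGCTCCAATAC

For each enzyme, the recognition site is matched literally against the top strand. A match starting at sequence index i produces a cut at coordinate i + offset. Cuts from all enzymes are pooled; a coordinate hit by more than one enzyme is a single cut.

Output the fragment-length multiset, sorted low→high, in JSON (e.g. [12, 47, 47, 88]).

Per-enzyme occurrences:
  IvoII GCAAC/1: at [24, 42, 47, 61, 75, 83, 90, 103, 117] ⇒ [25, 43, 48, 62, 76, 84, 91, 104, 118]
  HnxVI GCTCCA/1: at [55, 66, 96, 143] ⇒ [56, 67, 97, 144]
  ZebIV GTCGAT/5: at [3, 17, 30, 36, 110, 124, 134] ⇒ [8, 22, 35, 41, 115, 129, 139]

Pooled cuts: [8, 22, 25, 35, 41, 43, 48, 56, 62, 67, 76, 84, 91, 97, 104, 115, 118, 129, 139, 144]

Fragments:
  8→22: 14 bp
  22→25: 3 bp
  25→35: 10 bp
  35→41: 6 bp
  41→43: 2 bp
  43→48: 5 bp
  48→56: 8 bp
  56→62: 6 bp
  62→67: 5 bp
  67→76: 9 bp
  76→84: 8 bp
  84→91: 7 bp
  91→97: 6 bp
  97→104: 7 bp
  104→115: 11 bp
  115→118: 3 bp
  118→129: 11 bp
  129→139: 10 bp
  139→144: 5 bp
  144→8 (wrap): 153-144+8 = 17 bp

[2,3,3,5,5,5,6,6,6,7,7,8,8,9,10,10,11,11,14,17]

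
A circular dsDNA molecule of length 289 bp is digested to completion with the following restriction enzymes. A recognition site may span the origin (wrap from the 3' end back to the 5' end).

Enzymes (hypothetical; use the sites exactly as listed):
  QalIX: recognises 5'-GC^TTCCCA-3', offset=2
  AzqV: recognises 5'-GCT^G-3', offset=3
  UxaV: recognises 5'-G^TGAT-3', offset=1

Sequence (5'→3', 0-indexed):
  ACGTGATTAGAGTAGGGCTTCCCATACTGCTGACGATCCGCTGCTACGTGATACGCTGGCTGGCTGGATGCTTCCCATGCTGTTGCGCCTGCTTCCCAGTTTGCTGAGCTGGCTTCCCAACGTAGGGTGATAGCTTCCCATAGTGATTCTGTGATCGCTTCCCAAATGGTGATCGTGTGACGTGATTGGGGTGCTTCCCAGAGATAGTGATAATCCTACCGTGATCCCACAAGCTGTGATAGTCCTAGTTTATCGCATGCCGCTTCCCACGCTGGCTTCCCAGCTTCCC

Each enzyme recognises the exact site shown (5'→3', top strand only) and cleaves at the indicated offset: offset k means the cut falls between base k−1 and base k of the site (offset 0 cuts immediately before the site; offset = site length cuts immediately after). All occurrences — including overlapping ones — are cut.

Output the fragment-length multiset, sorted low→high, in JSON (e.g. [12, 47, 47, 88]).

Site scan:
  QalIX (GCTTCCCA, off=2): starts [16, 69, 90, 111, 132, 156, 192, 261, 274, 282] → cuts [18, 71, 92, 113, 134, 158, 194, 263, 276, 284]
  AzqV (GCTG, off=3): starts [28, 39, 54, 58, 62, 78, 102, 107, 232, 270] → cuts [31, 42, 57, 61, 65, 81, 105, 110, 235, 273]
  UxaV (GTGAT, off=1): starts [2, 47, 126, 142, 150, 168, 181, 206, 220, 235] → cuts [3, 48, 127, 143, 151, 169, 182, 207, 221, 236]

Pooled cuts: [3, 18, 31, 42, 48, 57, 61, 65, 71, 81, 92, 105, 110, 113, 127, 134, 143, 151, 158, 169, 182, 194, 207, 221, 235, 236, 263, 273, 276, 284]

Fragment lengths:
  3→18: 15 bp
  18→31: 13 bp
  31→42: 11 bp
  42→48: 6 bp
  48→57: 9 bp
  57→61: 4 bp
  61→65: 4 bp
  65→71: 6 bp
  71→81: 10 bp
  81→92: 11 bp
  92→105: 13 bp
  105→110: 5 bp
  110→113: 3 bp
  113→127: 14 bp
  127→134: 7 bp
  134→143: 9 bp
  143→151: 8 bp
  151→158: 7 bp
  158→169: 11 bp
  169→182: 13 bp
  182→194: 12 bp
  194→207: 13 bp
  207→221: 14 bp
  221→235: 14 bp
  235→236: 1 bp
  236→263: 27 bp
  263→273: 10 bp
  273→276: 3 bp
  276→284: 8 bp
  284→3 (wrap): 289-284+3 = 8 bp

[1,3,3,4,4,5,6,6,7,7,8,8,8,9,9,10,10,11,11,11,12,13,13,13,13,14,14,14,15,27]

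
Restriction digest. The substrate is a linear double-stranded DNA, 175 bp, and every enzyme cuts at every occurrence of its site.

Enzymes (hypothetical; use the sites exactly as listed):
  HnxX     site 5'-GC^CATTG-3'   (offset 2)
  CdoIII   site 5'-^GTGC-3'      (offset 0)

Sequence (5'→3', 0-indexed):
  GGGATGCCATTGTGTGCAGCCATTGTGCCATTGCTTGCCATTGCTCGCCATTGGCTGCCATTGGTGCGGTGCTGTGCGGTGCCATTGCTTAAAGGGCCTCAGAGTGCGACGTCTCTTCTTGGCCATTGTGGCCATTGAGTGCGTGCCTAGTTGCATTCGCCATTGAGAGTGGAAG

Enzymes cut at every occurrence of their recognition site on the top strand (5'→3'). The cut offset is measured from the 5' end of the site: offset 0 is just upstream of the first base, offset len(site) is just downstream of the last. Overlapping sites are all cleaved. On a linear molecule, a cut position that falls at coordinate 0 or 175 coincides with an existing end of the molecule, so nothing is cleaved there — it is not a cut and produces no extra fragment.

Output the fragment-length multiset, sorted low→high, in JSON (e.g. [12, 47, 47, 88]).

[4,4,4,4,5,5,5,5,6,6,7,7,9,10,10,10,15,18,20,21]

Scan for sites:
  HnxX GCCATTG/2: at [5, 18, 26, 36, 46, 56, 80, 121, 130, 158] ⇒ [7, 20, 28, 38, 48, 58, 82, 123, 132, 160]
  CdoIII GTGC/0: at [13, 24, 63, 68, 73, 78, 103, 138, 142] ⇒ [13, 24, 63, 68, 73, 78, 103, 138, 142]

Pooled cuts: [7, 13, 20, 24, 28, 38, 48, 58, 63, 68, 73, 78, 82, 103, 123, 132, 138, 142, 160]

Fragments:
  [0,7): 7 bp
  [7,13): 6 bp
  [13,20): 7 bp
  [20,24): 4 bp
  [24,28): 4 bp
  [28,38): 10 bp
  [38,48): 10 bp
  [48,58): 10 bp
  [58,63): 5 bp
  [63,68): 5 bp
  [68,73): 5 bp
  [73,78): 5 bp
  [78,82): 4 bp
  [82,103): 21 bp
  [103,123): 20 bp
  [123,132): 9 bp
  [132,138): 6 bp
  [138,142): 4 bp
  [142,160): 18 bp
  [160,175): 15 bp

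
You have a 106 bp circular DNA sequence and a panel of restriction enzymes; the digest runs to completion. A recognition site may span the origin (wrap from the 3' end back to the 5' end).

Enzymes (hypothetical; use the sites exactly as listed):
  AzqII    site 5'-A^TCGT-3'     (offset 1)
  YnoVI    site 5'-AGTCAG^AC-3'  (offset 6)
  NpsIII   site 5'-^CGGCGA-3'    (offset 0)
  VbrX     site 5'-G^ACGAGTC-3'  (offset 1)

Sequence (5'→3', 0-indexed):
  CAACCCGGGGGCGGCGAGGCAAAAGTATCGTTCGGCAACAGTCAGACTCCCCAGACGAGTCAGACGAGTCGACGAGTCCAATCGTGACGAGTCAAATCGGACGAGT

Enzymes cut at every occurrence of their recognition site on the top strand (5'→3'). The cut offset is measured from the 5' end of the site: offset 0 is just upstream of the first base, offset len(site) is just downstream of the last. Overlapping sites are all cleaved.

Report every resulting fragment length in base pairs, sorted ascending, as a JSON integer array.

Site scan:
  AzqII ATCGT/1: at [26, 80] ⇒ [27, 81]
  YnoVI AGTCAGAC/6: at [39, 57] ⇒ [45, 63]
  NpsIII CGGCGA/0: at [11] ⇒ [11]
  VbrX GACGAGTC/1: at [53, 62, 70, 85, 99] ⇒ [54, 63, 71, 86, 100]

All cut coordinates (distinct, sorted): [11, 27, 45, 54, 63, 71, 81, 86, 100]

Fragments:
  11→27: 16 bp
  27→45: 18 bp
  45→54: 9 bp
  54→63: 9 bp
  63→71: 8 bp
  71→81: 10 bp
  81→86: 5 bp
  86→100: 14 bp
  100→11 (wrap): 106-100+11 = 17 bp

[5,8,9,9,10,14,16,17,18]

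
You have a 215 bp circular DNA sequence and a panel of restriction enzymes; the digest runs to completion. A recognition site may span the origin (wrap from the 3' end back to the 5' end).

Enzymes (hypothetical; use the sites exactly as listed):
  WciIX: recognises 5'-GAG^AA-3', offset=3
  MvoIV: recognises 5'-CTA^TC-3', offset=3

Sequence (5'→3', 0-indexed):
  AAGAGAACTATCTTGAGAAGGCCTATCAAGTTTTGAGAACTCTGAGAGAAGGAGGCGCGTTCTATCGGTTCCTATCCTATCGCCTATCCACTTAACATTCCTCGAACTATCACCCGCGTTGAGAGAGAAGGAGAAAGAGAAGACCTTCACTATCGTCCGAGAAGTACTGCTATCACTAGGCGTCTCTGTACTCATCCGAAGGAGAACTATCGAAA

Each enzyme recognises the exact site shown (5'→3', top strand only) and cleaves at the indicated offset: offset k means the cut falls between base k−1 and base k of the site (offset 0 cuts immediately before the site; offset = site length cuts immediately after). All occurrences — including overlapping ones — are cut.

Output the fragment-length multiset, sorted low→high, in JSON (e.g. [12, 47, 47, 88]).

[5,5,5,6,6,7,7,8,9,10,11,11,11,12,13,16,18,23,32]

Scan for sites:
  WciIX GAGAA/3: at [2, 14, 34, 45, 124, 130, 136, 158, 201] ⇒ [5, 17, 37, 48, 127, 133, 139, 161, 204]
  MvoIV CTATC/3: at [7, 22, 61, 71, 76, 83, 106, 149, 169, 206] ⇒ [10, 25, 64, 74, 79, 86, 109, 152, 172, 209]

Pooled cuts: [5, 10, 17, 25, 37, 48, 64, 74, 79, 86, 109, 127, 133, 139, 152, 161, 172, 204, 209]

Fragments:
  5→10: 5 bp
  10→17: 7 bp
  17→25: 8 bp
  25→37: 12 bp
  37→48: 11 bp
  48→64: 16 bp
  64→74: 10 bp
  74→79: 5 bp
  79→86: 7 bp
  86→109: 23 bp
  109→127: 18 bp
  127→133: 6 bp
  133→139: 6 bp
  139→152: 13 bp
  152→161: 9 bp
  161→172: 11 bp
  172→204: 32 bp
  204→209: 5 bp
  209→5 (wrap): 215-209+5 = 11 bp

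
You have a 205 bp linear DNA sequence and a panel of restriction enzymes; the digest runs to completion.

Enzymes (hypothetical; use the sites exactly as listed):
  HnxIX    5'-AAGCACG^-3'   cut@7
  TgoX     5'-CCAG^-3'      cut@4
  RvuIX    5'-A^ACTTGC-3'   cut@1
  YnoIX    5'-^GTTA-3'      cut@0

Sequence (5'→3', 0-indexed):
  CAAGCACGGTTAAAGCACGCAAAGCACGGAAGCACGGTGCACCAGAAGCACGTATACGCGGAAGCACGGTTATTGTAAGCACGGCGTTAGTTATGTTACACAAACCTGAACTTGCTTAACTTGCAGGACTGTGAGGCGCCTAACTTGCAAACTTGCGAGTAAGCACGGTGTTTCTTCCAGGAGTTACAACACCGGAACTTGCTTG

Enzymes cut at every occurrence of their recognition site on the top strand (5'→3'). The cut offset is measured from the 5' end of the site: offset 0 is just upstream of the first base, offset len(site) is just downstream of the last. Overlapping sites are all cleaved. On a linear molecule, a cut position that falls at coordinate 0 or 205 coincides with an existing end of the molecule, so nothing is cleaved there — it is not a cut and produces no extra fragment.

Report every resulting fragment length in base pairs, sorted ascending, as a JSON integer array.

Scan for sites:
  HnxIX AAGCACG/7: at [1, 12, 21, 29, 45, 61, 76, 160] ⇒ [8, 19, 28, 36, 52, 68, 83, 167]
  TgoX CCAG/4: at [41, 176] ⇒ [45, 180]
  RvuIX AACTTGC/1: at [108, 117, 141, 149, 195] ⇒ [109, 118, 142, 150, 196]
  YnoIX GTTA/0: at [8, 68, 85, 89, 94, 182] ⇒ [8, 68, 85, 89, 94, 182]

Pooled cuts: [8, 19, 28, 36, 45, 52, 68, 83, 85, 89, 94, 109, 118, 142, 150, 167, 180, 182, 196]

Fragment lengths:
  [0,8): 8 bp
  [8,19): 11 bp
  [19,28): 9 bp
  [28,36): 8 bp
  [36,45): 9 bp
  [45,52): 7 bp
  [52,68): 16 bp
  [68,83): 15 bp
  [83,85): 2 bp
  [85,89): 4 bp
  [89,94): 5 bp
  [94,109): 15 bp
  [109,118): 9 bp
  [118,142): 24 bp
  [142,150): 8 bp
  [150,167): 17 bp
  [167,180): 13 bp
  [180,182): 2 bp
  [182,196): 14 bp
  [196,205): 9 bp

[2,2,4,5,7,8,8,8,9,9,9,9,11,13,14,15,15,16,17,24]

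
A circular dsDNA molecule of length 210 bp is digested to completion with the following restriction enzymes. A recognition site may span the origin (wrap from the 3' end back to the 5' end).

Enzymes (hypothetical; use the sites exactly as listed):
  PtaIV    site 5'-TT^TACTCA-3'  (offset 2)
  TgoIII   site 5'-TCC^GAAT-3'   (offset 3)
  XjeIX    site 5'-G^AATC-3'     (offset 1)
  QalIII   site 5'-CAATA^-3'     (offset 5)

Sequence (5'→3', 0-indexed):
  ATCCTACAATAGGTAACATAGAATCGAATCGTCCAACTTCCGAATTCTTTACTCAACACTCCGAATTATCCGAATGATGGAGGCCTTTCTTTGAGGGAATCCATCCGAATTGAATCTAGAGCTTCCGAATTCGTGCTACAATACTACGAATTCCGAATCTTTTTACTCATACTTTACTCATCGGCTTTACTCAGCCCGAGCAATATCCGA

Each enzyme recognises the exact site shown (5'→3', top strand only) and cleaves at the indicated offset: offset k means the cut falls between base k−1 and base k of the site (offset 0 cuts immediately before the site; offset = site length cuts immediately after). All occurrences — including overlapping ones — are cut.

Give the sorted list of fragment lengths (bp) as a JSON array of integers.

[1,1,3,5,6,8,8,9,9,10,11,11,12,13,13,14,15,17,18,26]

Scan for sites:
  PtaIV TTTACTCA/2: at [47, 161, 172, 185] ⇒ [49, 163, 174, 187]
  TgoIII TCCGAAT/3: at [38, 59, 68, 103, 123, 151, 205] ⇒ [41, 62, 71, 106, 126, 154, 208]
  XjeIX GAATC/1: at [20, 25, 96, 111, 154, 208] ⇒ [21, 26, 97, 112, 155, 209]
  QalIII CAATA/5: at [6, 138, 200] ⇒ [11, 143, 205]

All cut coordinates (distinct, sorted): [11, 21, 26, 41, 49, 62, 71, 97, 106, 112, 126, 143, 154, 155, 163, 174, 187, 205, 208, 209]

Fragment lengths:
  11→21: 10 bp
  21→26: 5 bp
  26→41: 15 bp
  41→49: 8 bp
  49→62: 13 bp
  62→71: 9 bp
  71→97: 26 bp
  97→106: 9 bp
  106→112: 6 bp
  112→126: 14 bp
  126→143: 17 bp
  143→154: 11 bp
  154→155: 1 bp
  155→163: 8 bp
  163→174: 11 bp
  174→187: 13 bp
  187→205: 18 bp
  205→208: 3 bp
  208→209: 1 bp
  209→11 (wrap): 210-209+11 = 12 bp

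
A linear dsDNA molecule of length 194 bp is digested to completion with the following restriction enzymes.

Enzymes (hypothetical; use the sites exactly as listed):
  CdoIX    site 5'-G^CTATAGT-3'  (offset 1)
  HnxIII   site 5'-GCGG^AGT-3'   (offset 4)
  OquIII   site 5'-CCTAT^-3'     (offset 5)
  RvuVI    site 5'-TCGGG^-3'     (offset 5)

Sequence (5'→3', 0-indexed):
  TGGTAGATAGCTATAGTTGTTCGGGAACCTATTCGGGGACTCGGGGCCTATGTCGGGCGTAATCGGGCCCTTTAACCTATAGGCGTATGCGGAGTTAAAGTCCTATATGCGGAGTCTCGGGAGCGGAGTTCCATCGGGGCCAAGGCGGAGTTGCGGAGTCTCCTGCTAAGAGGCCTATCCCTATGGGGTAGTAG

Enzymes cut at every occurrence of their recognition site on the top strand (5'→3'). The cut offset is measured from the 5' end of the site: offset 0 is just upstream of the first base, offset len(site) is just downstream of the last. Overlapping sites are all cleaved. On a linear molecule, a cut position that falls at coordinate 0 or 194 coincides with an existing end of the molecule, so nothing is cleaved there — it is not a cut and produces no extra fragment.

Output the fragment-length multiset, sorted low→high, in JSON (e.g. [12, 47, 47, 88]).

Scan for sites:
  CdoIX (GCTATAGT, off=1): starts [9] → cuts [10]
  HnxIII (GCGGAGT, off=4): starts [88, 108, 122, 144, 152] → cuts [92, 112, 126, 148, 156]
  OquIII (CCTAT, off=5): starts [27, 46, 75, 101, 173, 179] → cuts [32, 51, 80, 106, 178, 184]
  RvuVI (TCGGG, off=5): starts [20, 32, 40, 52, 62, 116, 133] → cuts [25, 37, 45, 57, 67, 121, 138]

Pooled cuts: [10, 25, 32, 37, 45, 51, 57, 67, 80, 92, 106, 112, 121, 126, 138, 148, 156, 178, 184]

Fragment lengths:
  [0,10): 10 bp
  [10,25): 15 bp
  [25,32): 7 bp
  [32,37): 5 bp
  [37,45): 8 bp
  [45,51): 6 bp
  [51,57): 6 bp
  [57,67): 10 bp
  [67,80): 13 bp
  [80,92): 12 bp
  [92,106): 14 bp
  [106,112): 6 bp
  [112,121): 9 bp
  [121,126): 5 bp
  [126,138): 12 bp
  [138,148): 10 bp
  [148,156): 8 bp
  [156,178): 22 bp
  [178,184): 6 bp
  [184,194): 10 bp

[5,5,6,6,6,6,7,8,8,9,10,10,10,10,12,12,13,14,15,22]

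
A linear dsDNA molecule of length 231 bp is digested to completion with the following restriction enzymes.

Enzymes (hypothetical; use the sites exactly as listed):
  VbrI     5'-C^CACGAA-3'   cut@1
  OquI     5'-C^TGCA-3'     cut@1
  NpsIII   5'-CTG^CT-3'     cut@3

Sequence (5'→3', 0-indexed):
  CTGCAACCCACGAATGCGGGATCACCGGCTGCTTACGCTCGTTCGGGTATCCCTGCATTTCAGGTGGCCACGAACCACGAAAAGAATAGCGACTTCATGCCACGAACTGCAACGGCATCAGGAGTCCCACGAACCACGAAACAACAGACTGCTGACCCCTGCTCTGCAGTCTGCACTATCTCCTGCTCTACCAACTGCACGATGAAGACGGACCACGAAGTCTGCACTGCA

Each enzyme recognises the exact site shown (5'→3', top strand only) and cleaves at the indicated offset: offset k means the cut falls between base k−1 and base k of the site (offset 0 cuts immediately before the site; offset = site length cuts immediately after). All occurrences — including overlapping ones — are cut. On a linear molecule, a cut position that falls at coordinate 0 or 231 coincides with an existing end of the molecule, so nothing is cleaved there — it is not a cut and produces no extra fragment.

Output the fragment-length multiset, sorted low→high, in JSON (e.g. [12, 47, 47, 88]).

[1,3,4,5,7,7,7,7,7,9,10,10,14,15,17,18,20,22,23,25]

Scan for sites:
  VbrI (CCACGAA, off=1): starts [7, 67, 74, 99, 126, 133, 212] → cuts [8, 68, 75, 100, 127, 134, 213]
  OquI (CTGCA, off=1): starts [0, 52, 106, 163, 170, 194, 221, 226] → cuts [1, 53, 107, 164, 171, 195, 222, 227]
  NpsIII (CTGCT, off=3): starts [28, 148, 158, 182] → cuts [31, 151, 161, 185]

Pooled cuts: [1, 8, 31, 53, 68, 75, 100, 107, 127, 134, 151, 161, 164, 171, 185, 195, 213, 222, 227]

Fragment lengths:
  [0,1): 1 bp
  [1,8): 7 bp
  [8,31): 23 bp
  [31,53): 22 bp
  [53,68): 15 bp
  [68,75): 7 bp
  [75,100): 25 bp
  [100,107): 7 bp
  [107,127): 20 bp
  [127,134): 7 bp
  [134,151): 17 bp
  [151,161): 10 bp
  [161,164): 3 bp
  [164,171): 7 bp
  [171,185): 14 bp
  [185,195): 10 bp
  [195,213): 18 bp
  [213,222): 9 bp
  [222,227): 5 bp
  [227,231): 4 bp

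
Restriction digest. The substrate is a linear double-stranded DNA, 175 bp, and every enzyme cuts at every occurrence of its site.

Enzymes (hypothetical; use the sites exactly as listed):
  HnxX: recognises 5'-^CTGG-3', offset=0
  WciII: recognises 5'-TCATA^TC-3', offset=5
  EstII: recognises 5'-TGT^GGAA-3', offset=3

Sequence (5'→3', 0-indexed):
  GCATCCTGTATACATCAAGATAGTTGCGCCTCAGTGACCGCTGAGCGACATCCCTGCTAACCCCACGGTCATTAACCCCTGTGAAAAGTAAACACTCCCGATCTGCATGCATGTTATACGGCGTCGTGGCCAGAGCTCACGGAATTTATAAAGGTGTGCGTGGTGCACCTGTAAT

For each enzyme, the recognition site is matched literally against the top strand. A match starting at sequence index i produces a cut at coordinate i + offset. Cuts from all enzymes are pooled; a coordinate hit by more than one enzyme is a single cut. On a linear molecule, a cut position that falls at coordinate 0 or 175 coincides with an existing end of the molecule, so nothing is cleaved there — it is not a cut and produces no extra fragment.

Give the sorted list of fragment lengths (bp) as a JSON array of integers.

[175]

Scan for sites:
  HnxX (CTGG, off=0): no sites
  WciII (TCATATC, off=5): no sites
  EstII (TGTGGAA, off=3): no sites

Pooled cuts: ∅

Fragments:
  no cuts → one linear fragment of 175 bp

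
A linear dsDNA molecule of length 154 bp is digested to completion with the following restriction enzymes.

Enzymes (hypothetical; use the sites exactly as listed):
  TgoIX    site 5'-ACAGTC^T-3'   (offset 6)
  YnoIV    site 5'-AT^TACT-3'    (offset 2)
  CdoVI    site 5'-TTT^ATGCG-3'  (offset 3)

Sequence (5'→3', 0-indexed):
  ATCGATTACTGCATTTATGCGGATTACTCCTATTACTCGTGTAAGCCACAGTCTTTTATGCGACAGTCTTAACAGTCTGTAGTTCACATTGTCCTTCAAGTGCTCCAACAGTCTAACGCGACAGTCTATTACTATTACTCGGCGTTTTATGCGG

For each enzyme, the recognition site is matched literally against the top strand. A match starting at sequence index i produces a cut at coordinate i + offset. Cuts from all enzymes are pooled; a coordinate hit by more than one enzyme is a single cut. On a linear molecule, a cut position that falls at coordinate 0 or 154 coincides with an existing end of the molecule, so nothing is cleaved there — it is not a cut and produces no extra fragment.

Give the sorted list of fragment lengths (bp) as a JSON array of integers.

Per-enzyme occurrences:
  TgoIX ACAGTCT/6: at [47, 62, 71, 107, 120] ⇒ [53, 68, 77, 113, 126]
  YnoIV ATTACT/2: at [4, 22, 31, 127, 133] ⇒ [6, 24, 33, 129, 135]
  CdoVI TTTATGCG/3: at [13, 54, 145] ⇒ [16, 57, 148]

All cut coordinates (distinct, sorted): [6, 16, 24, 33, 53, 57, 68, 77, 113, 126, 129, 135, 148]

Fragment lengths:
  [0,6): 6 bp
  [6,16): 10 bp
  [16,24): 8 bp
  [24,33): 9 bp
  [33,53): 20 bp
  [53,57): 4 bp
  [57,68): 11 bp
  [68,77): 9 bp
  [77,113): 36 bp
  [113,126): 13 bp
  [126,129): 3 bp
  [129,135): 6 bp
  [135,148): 13 bp
  [148,154): 6 bp

[3,4,6,6,6,8,9,9,10,11,13,13,20,36]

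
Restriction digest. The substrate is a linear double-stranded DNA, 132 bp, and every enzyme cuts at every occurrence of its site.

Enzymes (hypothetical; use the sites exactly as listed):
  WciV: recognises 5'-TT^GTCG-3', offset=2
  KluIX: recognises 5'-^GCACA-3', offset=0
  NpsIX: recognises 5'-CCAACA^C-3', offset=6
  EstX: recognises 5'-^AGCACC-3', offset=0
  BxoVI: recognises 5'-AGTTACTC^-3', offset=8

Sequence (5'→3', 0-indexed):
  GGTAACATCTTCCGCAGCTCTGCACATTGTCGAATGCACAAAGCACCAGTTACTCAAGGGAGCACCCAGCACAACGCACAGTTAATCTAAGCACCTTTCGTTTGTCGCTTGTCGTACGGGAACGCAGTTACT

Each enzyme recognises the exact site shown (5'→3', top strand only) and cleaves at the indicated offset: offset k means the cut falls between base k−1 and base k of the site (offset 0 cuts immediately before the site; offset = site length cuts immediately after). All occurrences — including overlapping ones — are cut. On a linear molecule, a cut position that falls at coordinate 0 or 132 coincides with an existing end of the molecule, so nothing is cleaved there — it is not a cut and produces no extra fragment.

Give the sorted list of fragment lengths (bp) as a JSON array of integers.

[5,6,7,7,7,7,8,14,14,14,21,22]

Scan for sites:
  WciV (TTGTCG, off=2): starts [26, 101, 108] → cuts [28, 103, 110]
  KluIX (GCACA, off=0): starts [21, 35, 68, 75] → cuts [21, 35, 68, 75]
  NpsIX (CCAACAC, off=6): no sites
  EstX (AGCACC, off=0): starts [41, 60, 89] → cuts [41, 60, 89]
  BxoVI (AGTTACTC, off=8): starts [47] → cuts [55]

All cut coordinates (distinct, sorted): [21, 28, 35, 41, 55, 60, 68, 75, 89, 103, 110]

Fragment lengths:
  [0,21): 21 bp
  [21,28): 7 bp
  [28,35): 7 bp
  [35,41): 6 bp
  [41,55): 14 bp
  [55,60): 5 bp
  [60,68): 8 bp
  [68,75): 7 bp
  [75,89): 14 bp
  [89,103): 14 bp
  [103,110): 7 bp
  [110,132): 22 bp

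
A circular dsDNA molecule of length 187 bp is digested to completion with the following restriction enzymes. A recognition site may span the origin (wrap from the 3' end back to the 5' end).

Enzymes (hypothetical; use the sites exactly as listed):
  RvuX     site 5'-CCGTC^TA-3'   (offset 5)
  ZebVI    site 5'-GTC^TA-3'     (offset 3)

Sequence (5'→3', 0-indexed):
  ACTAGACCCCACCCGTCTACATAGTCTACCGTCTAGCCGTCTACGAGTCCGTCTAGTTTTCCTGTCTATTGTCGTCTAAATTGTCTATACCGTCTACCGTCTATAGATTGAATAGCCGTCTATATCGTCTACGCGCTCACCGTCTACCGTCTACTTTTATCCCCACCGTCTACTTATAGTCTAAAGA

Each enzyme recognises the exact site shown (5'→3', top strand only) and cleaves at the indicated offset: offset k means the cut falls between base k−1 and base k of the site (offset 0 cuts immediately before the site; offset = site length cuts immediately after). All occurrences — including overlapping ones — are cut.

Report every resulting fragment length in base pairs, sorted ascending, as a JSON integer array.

Site scan:
  RvuX CCGTCTA/5: at [12, 28, 36, 48, 89, 96, 115, 139, 146, 165] ⇒ [17, 33, 41, 53, 94, 101, 120, 144, 151, 170]
  ZebVI GTCTA/3: at [14, 23, 30, 38, 50, 63, 73, 82, 91, 98, 117, 126, 141, 148, 167, 178] ⇒ [17, 26, 33, 41, 53, 66, 76, 85, 94, 101, 120, 129, 144, 151, 170, 181]

Pooled cuts: [17, 26, 33, 41, 53, 66, 76, 85, 94, 101, 120, 129, 144, 151, 170, 181]

Fragment lengths:
  17→26: 9 bp
  26→33: 7 bp
  33→41: 8 bp
  41→53: 12 bp
  53→66: 13 bp
  66→76: 10 bp
  76→85: 9 bp
  85→94: 9 bp
  94→101: 7 bp
  101→120: 19 bp
  120→129: 9 bp
  129→144: 15 bp
  144→151: 7 bp
  151→170: 19 bp
  170→181: 11 bp
  181→17 (wrap): 187-181+17 = 23 bp

[7,7,7,8,9,9,9,9,10,11,12,13,15,19,19,23]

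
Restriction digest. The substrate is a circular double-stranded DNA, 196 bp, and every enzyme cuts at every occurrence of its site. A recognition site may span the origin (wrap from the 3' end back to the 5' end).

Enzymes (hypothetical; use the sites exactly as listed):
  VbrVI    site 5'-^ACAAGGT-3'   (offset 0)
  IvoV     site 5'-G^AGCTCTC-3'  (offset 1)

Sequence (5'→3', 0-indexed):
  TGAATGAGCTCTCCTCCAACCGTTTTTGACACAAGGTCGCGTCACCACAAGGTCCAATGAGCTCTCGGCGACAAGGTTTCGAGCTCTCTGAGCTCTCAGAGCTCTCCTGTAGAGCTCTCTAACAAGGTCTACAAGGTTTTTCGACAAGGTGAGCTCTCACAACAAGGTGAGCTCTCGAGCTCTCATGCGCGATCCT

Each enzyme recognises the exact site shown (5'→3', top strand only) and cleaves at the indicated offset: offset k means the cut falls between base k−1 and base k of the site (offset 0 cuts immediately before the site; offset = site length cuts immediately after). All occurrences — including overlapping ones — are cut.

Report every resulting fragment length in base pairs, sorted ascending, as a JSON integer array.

[8,8,8,9,9,9,9,10,11,11,13,13,13,16,24,25]

Scan for sites:
  VbrVI (ACAAGGT, off=0): starts [30, 46, 70, 121, 130, 143, 161] → cuts [30, 46, 70, 121, 130, 143, 161]
  IvoV (GAGCTCTC, off=1): starts [5, 58, 80, 89, 98, 111, 150, 168, 176] → cuts [6, 59, 81, 90, 99, 112, 151, 169, 177]

Pooled cuts: [6, 30, 46, 59, 70, 81, 90, 99, 112, 121, 130, 143, 151, 161, 169, 177]

Fragments:
  6→30: 24 bp
  30→46: 16 bp
  46→59: 13 bp
  59→70: 11 bp
  70→81: 11 bp
  81→90: 9 bp
  90→99: 9 bp
  99→112: 13 bp
  112→121: 9 bp
  121→130: 9 bp
  130→143: 13 bp
  143→151: 8 bp
  151→161: 10 bp
  161→169: 8 bp
  169→177: 8 bp
  177→6 (wrap): 196-177+6 = 25 bp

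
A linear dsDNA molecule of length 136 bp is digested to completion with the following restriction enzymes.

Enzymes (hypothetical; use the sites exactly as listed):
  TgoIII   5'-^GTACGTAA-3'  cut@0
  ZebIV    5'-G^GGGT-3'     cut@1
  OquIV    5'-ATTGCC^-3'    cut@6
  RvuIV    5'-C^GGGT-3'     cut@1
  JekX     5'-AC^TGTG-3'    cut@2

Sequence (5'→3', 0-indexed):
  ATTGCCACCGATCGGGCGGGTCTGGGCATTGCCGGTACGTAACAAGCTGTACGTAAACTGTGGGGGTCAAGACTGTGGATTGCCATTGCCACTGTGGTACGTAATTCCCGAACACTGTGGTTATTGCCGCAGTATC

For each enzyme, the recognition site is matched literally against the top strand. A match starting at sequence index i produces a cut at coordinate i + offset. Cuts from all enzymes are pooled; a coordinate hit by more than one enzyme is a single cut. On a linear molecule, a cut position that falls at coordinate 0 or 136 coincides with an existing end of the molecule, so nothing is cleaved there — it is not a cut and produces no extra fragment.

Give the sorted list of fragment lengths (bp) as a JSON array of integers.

Per-enzyme occurrences:
  TgoIII (GTACGTAA, off=0): starts [34, 48, 96] → cuts [34, 48, 96]
  ZebIV (GGGGT, off=1): starts [62] → cuts [63]
  OquIV (ATTGCC, off=6): starts [0, 27, 78, 84, 122] → cuts [6, 33, 84, 90, 128]
  RvuIV (CGGGT, off=1): starts [16] → cuts [17]
  JekX (ACTGTG, off=2): starts [56, 71, 90, 113] → cuts [58, 73, 92, 115]

Pooled cuts: [6, 17, 33, 34, 48, 58, 63, 73, 84, 90, 92, 96, 115, 128]

Fragment lengths:
  [0,6): 6 bp
  [6,17): 11 bp
  [17,33): 16 bp
  [33,34): 1 bp
  [34,48): 14 bp
  [48,58): 10 bp
  [58,63): 5 bp
  [63,73): 10 bp
  [73,84): 11 bp
  [84,90): 6 bp
  [90,92): 2 bp
  [92,96): 4 bp
  [96,115): 19 bp
  [115,128): 13 bp
  [128,136): 8 bp

[1,2,4,5,6,6,8,10,10,11,11,13,14,16,19]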